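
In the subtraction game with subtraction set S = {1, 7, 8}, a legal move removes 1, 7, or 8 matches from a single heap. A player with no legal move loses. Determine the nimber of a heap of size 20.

n :  0  1  2  3  4  5  6  7  8  9 10 11 12 13 14 15 16 17 18 19 20
G :  0  1  0  1  0  1  0  1  2  3  2  3  2  3  2  0  1  0  1  0  1

1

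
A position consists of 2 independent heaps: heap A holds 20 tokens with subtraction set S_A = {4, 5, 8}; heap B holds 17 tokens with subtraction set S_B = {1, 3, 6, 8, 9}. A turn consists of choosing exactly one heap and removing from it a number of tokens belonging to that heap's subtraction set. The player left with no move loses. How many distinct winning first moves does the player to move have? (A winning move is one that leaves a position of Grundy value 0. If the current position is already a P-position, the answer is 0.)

2

Heap A, S = {4, 5, 8}:
G(0) = 0
G(1) = mex{} = 0
G(2) = mex{} = 0
G(3) = mex{} = 0
G(4) = mex{0} = 1
G(5) = mex{0,0} = 1
G(6) = mex{0,0} = 1
G(7) = mex{0,0} = 1
G(8) = mex{1,0,0} = 2
G(9) = mex{1,1,0} = 2
G(10) = mex{1,1,0} = 2
G(11) = mex{1,1,0} = 2
G(12) = mex{2,1,1} = 0
G(13) = mex{2,2,1} = 0
G(14) = mex{2,2,1} = 0
G(15) = mex{2,2,1} = 0
G(16) = mex{0,2,2} = 1
G(17) = mex{0,0,2} = 1
G(18) = mex{0,0,2} = 1
G(19) = mex{0,0,2} = 1
G(20) = mex{1,0,0} = 2
G_A(20) = 2.
Heap B, S = {1, 3, 6, 8, 9}:
G(0) = 0
G(1) = mex{0} = 1
G(2) = mex{1} = 0
G(3) = mex{0,0} = 1
G(4) = mex{1,1} = 0
G(5) = mex{0,0} = 1
G(6) = mex{1,1,0} = 2
G(7) = mex{2,0,1} = 3
G(8) = mex{3,1,0,0} = 2
G(9) = mex{2,2,1,1,0} = 3
G(10) = mex{3,3,0,0,1} = 2
G(11) = mex{2,2,1,1,0} = 3
G(12) = mex{3,3,2,0,1} = 4
G(13) = mex{4,2,3,1,0} = 5
G(14) = mex{5,3,2,2,1} = 0
G(15) = mex{0,4,3,3,2} = 1
G(16) = mex{1,5,2,2,3} = 0
G(17) = mex{0,0,3,3,2} = 1
G_B(17) = 1.
Combined Grundy value = 2 ⊕ 1 = 3.
A winning move leaves total XOR = 0, i.e. changes one component's Grundy value g to g ⊕ X where X is the current total.
Heap A: need g' = 2⊕3 = 1. Options: 20−4→G=1, 20−5→G=0, 20−8→G=0. Hits: 1.
Heap B: need g' = 1⊕3 = 2. Options: 17−1→G=0, 17−3→G=0, 17−6→G=3, 17−8→G=3, 17−9→G=2. Hits: 1.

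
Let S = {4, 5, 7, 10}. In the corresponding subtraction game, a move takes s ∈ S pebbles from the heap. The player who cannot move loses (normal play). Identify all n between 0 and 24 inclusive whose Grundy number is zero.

n :  0  1  2  3  4  5  6  7  8  9 10 11 12 13 14 15 16 17 18 19 20 21 22 23 24
G :  0  0  0  0  1  1  1  1  2  2  2  2  3  3  0  0  0  0  1  1  1  1  2  2  2
P-positions are exactly the n with G(n) = 0.

0, 1, 2, 3, 14, 15, 16, 17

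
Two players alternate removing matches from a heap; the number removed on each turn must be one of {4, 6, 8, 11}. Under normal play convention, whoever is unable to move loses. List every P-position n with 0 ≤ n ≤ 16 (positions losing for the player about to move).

0, 1, 2, 3, 15, 16

n :  0  1  2  3  4  5  6  7  8  9 10 11 12 13 14 15 16
G :  0  0  0  0  1  1  1  1  2  2  2  2  3  3  3  0  0
P-positions are exactly the n with G(n) = 0.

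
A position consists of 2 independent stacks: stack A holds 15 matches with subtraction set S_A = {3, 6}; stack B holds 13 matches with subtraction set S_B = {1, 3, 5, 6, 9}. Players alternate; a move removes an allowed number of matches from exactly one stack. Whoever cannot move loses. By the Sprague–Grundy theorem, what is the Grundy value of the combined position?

3

Stack A, S = {3, 6}:
n :  0  1  2  3  4  5  6  7  8  9 10 11 12 13 14 15
G :  0  0  0  1  1  1  2  2  2  0  0  0  1  1  1  2
G_A(15) = 2.
Stack B, S = {1, 3, 5, 6, 9}:
n :  0  1  2  3  4  5  6  7  8  9 10 11 12 13
G :  0  1  0  1  0  1  2  3  2  3  2  3  0  1
G_B(13) = 1.
Combined Grundy value = 2 ⊕ 1 = 3.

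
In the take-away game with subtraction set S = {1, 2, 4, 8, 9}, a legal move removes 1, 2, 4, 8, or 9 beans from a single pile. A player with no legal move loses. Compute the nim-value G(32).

0

G(0) = 0
G(1) = mex{0} = 1
G(2) = mex{1,0} = 2
G(3) = mex{2,1} = 0
G(4) = mex{0,2,0} = 1
G(5) = mex{1,0,1} = 2
G(6) = mex{2,1,2} = 0
G(7) = mex{0,2,0} = 1
G(8) = mex{1,0,1,0} = 2
G(9) = mex{2,1,2,1,0} = 3
G(10) = mex{3,2,0,2,1} = 4
G(11) = mex{4,3,1,0,2} = 5
G(12) = mex{5,4,2,1,0} = 3
G(13) = mex{3,5,3,2,1} = 0
G(14) = mex{0,3,4,0,2} = 1
G(15) = mex{1,0,5,1,0} = 2
G(16) = mex{2,1,3,2,1} = 0
G(17) = mex{0,2,0,3,2} = 1
G(18) = mex{1,0,1,4,3} = 2
G(19) = mex{2,1,2,5,4} = 0
G(20) = mex{0,2,0,3,5} = 1
G(21) = mex{1,0,1,0,3} = 2
G(22) = mex{2,1,2,1,0} = 3
G(23) = mex{3,2,0,2,1} = 4
G(24) = mex{4,3,1,0,2} = 5
G(25) = mex{5,4,2,1,0} = 3
G(26) = mex{3,5,3,2,1} = 0
G(27) = mex{0,3,4,0,2} = 1
G(28) = mex{1,0,5,1,0} = 2
G(29) = mex{2,1,3,2,1} = 0
G(30) = mex{0,2,0,3,2} = 1
G(31) = mex{1,0,1,4,3} = 2
G(32) = mex{2,1,2,5,4} = 0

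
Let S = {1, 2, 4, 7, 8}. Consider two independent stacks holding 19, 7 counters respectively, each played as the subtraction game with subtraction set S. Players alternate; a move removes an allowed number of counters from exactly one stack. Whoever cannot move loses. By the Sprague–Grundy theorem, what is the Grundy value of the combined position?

0

All stacks use S = {1, 2, 4, 7, 8}:
n :  0  1  2  3  4  5  6  7  8  9 10 11 12 13 14 15 16 17 18 19
G :  0  1  2  0  1  2  0  1  2  0  1  2  0  1  2  0  1  2  0  1
Stack A: G(19) = 1.
Stack B: G(7) = 1.
Combined Grundy value = 1 ⊕ 1 = 0.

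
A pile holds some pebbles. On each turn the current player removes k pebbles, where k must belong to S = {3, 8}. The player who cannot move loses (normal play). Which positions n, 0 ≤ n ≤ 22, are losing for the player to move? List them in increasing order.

G(0) = 0
G(1) = mex{} = 0
G(2) = mex{} = 0
G(3) = mex{0} = 1
G(4) = mex{0} = 1
G(5) = mex{0} = 1
G(6) = mex{1} = 0
G(7) = mex{1} = 0
G(8) = mex{1,0} = 2
G(9) = mex{0,0} = 1
G(10) = mex{0,0} = 1
G(11) = mex{2,1} = 0
G(12) = mex{1,1} = 0
G(13) = mex{1,1} = 0
G(14) = mex{0,0} = 1
G(15) = mex{0,0} = 1
G(16) = mex{0,2} = 1
G(17) = mex{1,1} = 0
G(18) = mex{1,1} = 0
G(19) = mex{1,0} = 2
G(20) = mex{0,0} = 1
G(21) = mex{0,0} = 1
G(22) = mex{2,1} = 0
P-positions are exactly the n with G(n) = 0.

0, 1, 2, 6, 7, 11, 12, 13, 17, 18, 22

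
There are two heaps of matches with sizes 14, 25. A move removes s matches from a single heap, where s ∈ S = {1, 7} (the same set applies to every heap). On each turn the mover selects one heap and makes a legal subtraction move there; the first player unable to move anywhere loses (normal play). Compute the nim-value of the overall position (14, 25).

All heaps use S = {1, 7}:
G(0) = 0
G(1) = mex{0} = 1
G(2) = mex{1} = 0
G(3) = mex{0} = 1
G(4) = mex{1} = 0
G(5) = mex{0} = 1
G(6) = mex{1} = 0
G(7) = mex{0,0} = 1
G(8) = mex{1,1} = 0
G(9) = mex{0,0} = 1
G(10) = mex{1,1} = 0
G(11) = mex{0,0} = 1
G(12) = mex{1,1} = 0
G(13) = mex{0,0} = 1
G(14) = mex{1,1} = 0
G(15) = mex{0,0} = 1
G(16) = mex{1,1} = 0
G(17) = mex{0,0} = 1
G(18) = mex{1,1} = 0
G(19) = mex{0,0} = 1
G(20) = mex{1,1} = 0
G(21) = mex{0,0} = 1
G(22) = mex{1,1} = 0
G(23) = mex{0,0} = 1
G(24) = mex{1,1} = 0
G(25) = mex{0,0} = 1
Heap A: G(14) = 0.
Heap B: G(25) = 1.
Combined Grundy value = 0 ⊕ 1 = 1.

1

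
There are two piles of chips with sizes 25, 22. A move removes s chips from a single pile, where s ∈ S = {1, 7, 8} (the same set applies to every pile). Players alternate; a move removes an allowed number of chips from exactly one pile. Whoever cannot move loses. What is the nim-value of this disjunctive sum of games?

All piles use S = {1, 7, 8}:
G(0) = 0
G(1) = mex{0} = 1
G(2) = mex{1} = 0
G(3) = mex{0} = 1
G(4) = mex{1} = 0
G(5) = mex{0} = 1
G(6) = mex{1} = 0
G(7) = mex{0,0} = 1
G(8) = mex{1,1,0} = 2
G(9) = mex{2,0,1} = 3
G(10) = mex{3,1,0} = 2
G(11) = mex{2,0,1} = 3
G(12) = mex{3,1,0} = 2
G(13) = mex{2,0,1} = 3
G(14) = mex{3,1,0} = 2
G(15) = mex{2,2,1} = 0
G(16) = mex{0,3,2} = 1
G(17) = mex{1,2,3} = 0
G(18) = mex{0,3,2} = 1
G(19) = mex{1,2,3} = 0
G(20) = mex{0,3,2} = 1
G(21) = mex{1,2,3} = 0
G(22) = mex{0,0,2} = 1
G(23) = mex{1,1,0} = 2
G(24) = mex{2,0,1} = 3
G(25) = mex{3,1,0} = 2
Pile A: G(25) = 2.
Pile B: G(22) = 1.
Combined Grundy value = 2 ⊕ 1 = 3.

3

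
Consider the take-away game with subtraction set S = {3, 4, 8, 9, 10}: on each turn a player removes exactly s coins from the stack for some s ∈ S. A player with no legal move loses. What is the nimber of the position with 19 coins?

G(0) = 0
G(1) = mex{} = 0
G(2) = mex{} = 0
G(3) = mex{0} = 1
G(4) = mex{0,0} = 1
G(5) = mex{0,0} = 1
G(6) = mex{1,0} = 2
G(7) = mex{1,1} = 0
G(8) = mex{1,1,0} = 2
G(9) = mex{2,1,0,0} = 3
G(10) = mex{0,2,0,0,0} = 1
G(11) = mex{2,0,1,0,0} = 3
G(12) = mex{3,2,1,1,0} = 4
G(13) = mex{1,3,1,1,1} = 0
G(14) = mex{3,1,2,1,1} = 0
G(15) = mex{4,3,0,2,1} = 5
G(16) = mex{0,4,2,0,2} = 1
G(17) = mex{0,0,3,2,0} = 1
G(18) = mex{5,0,1,3,2} = 4
G(19) = mex{1,5,3,1,3} = 0

0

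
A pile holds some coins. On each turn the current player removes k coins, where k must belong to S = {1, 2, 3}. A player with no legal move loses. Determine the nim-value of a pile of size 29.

n :  0  1  2  3  4  5  6  7  8  9 10 11 12 13 14 15 16 17 18 19 20 21 22 23 24 25 26 27 28 29
G :  0  1  2  3  0  1  2  3  0  1  2  3  0  1  2  3  0  1  2  3  0  1  2  3  0  1  2  3  0  1

1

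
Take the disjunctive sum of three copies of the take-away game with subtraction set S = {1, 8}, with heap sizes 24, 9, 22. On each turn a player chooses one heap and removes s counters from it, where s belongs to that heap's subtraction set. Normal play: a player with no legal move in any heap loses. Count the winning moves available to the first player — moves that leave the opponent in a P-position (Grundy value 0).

All heaps use S = {1, 8}:
G(0) = 0
G(1) = mex{0} = 1
G(2) = mex{1} = 0
G(3) = mex{0} = 1
G(4) = mex{1} = 0
G(5) = mex{0} = 1
G(6) = mex{1} = 0
G(7) = mex{0} = 1
G(8) = mex{1,0} = 2
G(9) = mex{2,1} = 0
G(10) = mex{0,0} = 1
G(11) = mex{1,1} = 0
G(12) = mex{0,0} = 1
G(13) = mex{1,1} = 0
G(14) = mex{0,0} = 1
G(15) = mex{1,1} = 0
G(16) = mex{0,2} = 1
G(17) = mex{1,0} = 2
G(18) = mex{2,1} = 0
G(19) = mex{0,0} = 1
G(20) = mex{1,1} = 0
G(21) = mex{0,0} = 1
G(22) = mex{1,1} = 0
G(23) = mex{0,0} = 1
G(24) = mex{1,1} = 0
Heap A: G(24) = 0.
Heap B: G(9) = 0.
Heap C: G(22) = 0.
Combined Grundy value = 0 ⊕ 0 ⊕ 0 = 0.
A winning move leaves total XOR = 0, i.e. changes one component's Grundy value g to g ⊕ X where X is the current total.
Heap A: target g' = 0⊕0 = 0, but every legal move changes the Grundy value (mex property), so 0 moves.
Heap B: target g' = 0⊕0 = 0, but every legal move changes the Grundy value (mex property), so 0 moves.
Heap C: target g' = 0⊕0 = 0, but every legal move changes the Grundy value (mex property), so 0 moves.

0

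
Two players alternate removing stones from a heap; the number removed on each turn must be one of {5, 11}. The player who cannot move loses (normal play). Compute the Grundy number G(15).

n :  0  1  2  3  4  5  6  7  8  9 10 11 12 13 14 15
G :  0  0  0  0  0  1  1  1  1  1  0  2  2  2  2  1

1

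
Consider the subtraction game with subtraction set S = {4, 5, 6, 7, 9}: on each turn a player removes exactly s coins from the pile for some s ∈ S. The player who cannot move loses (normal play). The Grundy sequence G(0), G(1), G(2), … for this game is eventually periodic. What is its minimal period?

13

G(0) = 0
G(1) = mex{} = 0
G(2) = mex{} = 0
G(3) = mex{} = 0
G(4) = mex{0} = 1
G(5) = mex{0,0} = 1
G(6) = mex{0,0,0} = 1
G(7) = mex{0,0,0,0} = 1
G(8) = mex{1,0,0,0} = 2
G(9) = mex{1,1,0,0,0} = 2
G(10) = mex{1,1,1,0,0} = 2
G(11) = mex{1,1,1,1,0} = 2
G(12) = mex{2,1,1,1,0} = 3
G(13) = mex{2,2,1,1,1} = 0
G(14) = mex{2,2,2,1,1} = 0
G(15) = mex{2,2,2,2,1} = 0
G(16) = mex{3,2,2,2,1} = 0
G(17) = mex{0,3,2,2,2} = 1
G(18) = mex{0,0,3,2,2} = 1
G(19) = mex{0,0,0,3,2} = 1
G(20) = mex{0,0,0,0,2} = 1
G(21) = mex{1,0,0,0,3} = 2
G(22) = mex{1,1,0,0,0} = 2
G(23) = mex{1,1,1,0,0} = 2
G(24) = mex{1,1,1,1,0} = 2
G(25) = mex{2,1,1,1,0} = 3
G(26) = mex{2,2,1,1,1} = 0
G(27) = mex{2,2,2,1,1} = 0
G(n+13) = G(n) holds for n = 0,…,8 (a full window of length max(S) = 9), so the sequence is purely periodic with period 13.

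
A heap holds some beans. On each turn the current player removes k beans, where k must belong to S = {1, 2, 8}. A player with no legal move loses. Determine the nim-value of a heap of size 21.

0

n :  0  1  2  3  4  5  6  7  8  9 10 11 12 13 14 15 16 17 18 19 20 21
G :  0  1  2  0  1  2  0  1  2  0  1  2  0  1  2  0  1  2  0  1  2  0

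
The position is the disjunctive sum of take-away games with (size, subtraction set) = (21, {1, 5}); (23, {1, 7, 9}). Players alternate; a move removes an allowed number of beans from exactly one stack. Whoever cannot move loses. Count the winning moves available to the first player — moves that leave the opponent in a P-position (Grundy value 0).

0

Stack A, S = {1, 5}:
G(0) = 0
G(1) = mex{0} = 1
G(2) = mex{1} = 0
G(3) = mex{0} = 1
G(4) = mex{1} = 0
G(5) = mex{0,0} = 1
G(6) = mex{1,1} = 0
G(7) = mex{0,0} = 1
G(8) = mex{1,1} = 0
G(9) = mex{0,0} = 1
G(10) = mex{1,1} = 0
G(11) = mex{0,0} = 1
G(12) = mex{1,1} = 0
G(13) = mex{0,0} = 1
G(14) = mex{1,1} = 0
G(15) = mex{0,0} = 1
G(16) = mex{1,1} = 0
G(17) = mex{0,0} = 1
G(18) = mex{1,1} = 0
G(19) = mex{0,0} = 1
G(20) = mex{1,1} = 0
G(21) = mex{0,0} = 1
G_A(21) = 1.
Stack B, S = {1, 7, 9}:
n :  0  1  2  3  4  5  6  7  8  9 10 11 12 13 14 15 16 17 18 19 20 21 22 23
G :  0  1  0  1  0  1  0  1  0  1  0  1  0  1  0  1  0  1  0  1  0  1  0  1
G_B(23) = 1.
Combined Grundy value = 1 ⊕ 1 = 0.
A winning move leaves total XOR = 0, i.e. changes one component's Grundy value g to g ⊕ X where X is the current total.
Stack A: target g' = 1⊕0 = 1, but every legal move changes the Grundy value (mex property), so 0 moves.
Stack B: target g' = 1⊕0 = 1, but every legal move changes the Grundy value (mex property), so 0 moves.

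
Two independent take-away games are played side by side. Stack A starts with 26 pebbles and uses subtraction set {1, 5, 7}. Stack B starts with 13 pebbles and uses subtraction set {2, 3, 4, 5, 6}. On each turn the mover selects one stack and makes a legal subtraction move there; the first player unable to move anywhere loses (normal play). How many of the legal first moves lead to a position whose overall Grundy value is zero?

Stack A, S = {1, 5, 7}:
n :  0  1  2  3  4  5  6  7  8  9 10 11 12 13 14 15 16 17 18 19 20 21 22 23 24 25 26
G :  0  1  0  1  0  1  0  1  0  1  0  1  0  1  0  1  0  1  0  1  0  1  0  1  0  1  0
G_A(26) = 0.
Stack B, S = {2, 3, 4, 5, 6}:
G(0) = 0
G(1) = mex{} = 0
G(2) = mex{0} = 1
G(3) = mex{0,0} = 1
G(4) = mex{1,0,0} = 2
G(5) = mex{1,1,0,0} = 2
G(6) = mex{2,1,1,0,0} = 3
G(7) = mex{2,2,1,1,0} = 3
G(8) = mex{3,2,2,1,1} = 0
G(9) = mex{3,3,2,2,1} = 0
G(10) = mex{0,3,3,2,2} = 1
G(11) = mex{0,0,3,3,2} = 1
G(12) = mex{1,0,0,3,3} = 2
G(13) = mex{1,1,0,0,3} = 2
G_B(13) = 2.
Combined Grundy value = 0 ⊕ 2 = 2.
A winning move leaves total XOR = 0, i.e. changes one component's Grundy value g to g ⊕ X where X is the current total.
Stack A: need g' = 0⊕2 = 2. Options: 26−1→G=1, 26−5→G=1, 26−7→G=1. Hits: 0.
Stack B: need g' = 2⊕2 = 0. Options: 13−2→G=1, 13−3→G=1, 13−4→G=0, 13−5→G=0, 13−6→G=3. Hits: 2.

2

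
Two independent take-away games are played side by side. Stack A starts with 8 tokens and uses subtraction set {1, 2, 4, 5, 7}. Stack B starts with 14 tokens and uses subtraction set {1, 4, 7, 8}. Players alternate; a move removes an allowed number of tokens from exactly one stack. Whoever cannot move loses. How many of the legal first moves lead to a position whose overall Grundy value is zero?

Stack A, S = {1, 2, 4, 5, 7}:
n : 0 1 2 3 4 5 6 7 8
G : 0 1 2 0 1 2 0 1 2
G_A(8) = 2.
Stack B, S = {1, 4, 7, 8}:
G(0) = 0
G(1) = mex{0} = 1
G(2) = mex{1} = 0
G(3) = mex{0} = 1
G(4) = mex{1,0} = 2
G(5) = mex{2,1} = 0
G(6) = mex{0,0} = 1
G(7) = mex{1,1,0} = 2
G(8) = mex{2,2,1,0} = 3
G(9) = mex{3,0,0,1} = 2
G(10) = mex{2,1,1,0} = 3
G(11) = mex{3,2,2,1} = 0
G(12) = mex{0,3,0,2} = 1
G(13) = mex{1,2,1,0} = 3
G(14) = mex{3,3,2,1} = 0
G_B(14) = 0.
Combined Grundy value = 2 ⊕ 0 = 2.
A winning move leaves total XOR = 0, i.e. changes one component's Grundy value g to g ⊕ X where X is the current total.
Stack A: need g' = 2⊕2 = 0. Options: 8−1→G=1, 8−2→G=0, 8−4→G=1, 8−5→G=0, 8−7→G=1. Hits: 2.
Stack B: need g' = 0⊕2 = 2. Options: 14−1→G=3, 14−4→G=3, 14−7→G=2, 14−8→G=1. Hits: 1.

3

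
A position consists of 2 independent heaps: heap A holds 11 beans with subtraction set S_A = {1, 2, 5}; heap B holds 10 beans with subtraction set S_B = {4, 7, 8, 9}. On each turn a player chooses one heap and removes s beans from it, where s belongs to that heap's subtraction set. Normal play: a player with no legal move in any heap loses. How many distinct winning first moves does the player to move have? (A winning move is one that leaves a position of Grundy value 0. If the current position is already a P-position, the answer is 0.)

0

Heap A, S = {1, 2, 5}:
n :  0  1  2  3  4  5  6  7  8  9 10 11
G :  0  1  2  0  1  2  0  1  2  0  1  2
G_A(11) = 2.
Heap B, S = {4, 7, 8, 9}:
n :  0  1  2  3  4  5  6  7  8  9 10
G :  0  0  0  0  1  1  1  1  2  2  2
G_B(10) = 2.
Combined Grundy value = 2 ⊕ 2 = 0.
A winning move leaves total XOR = 0, i.e. changes one component's Grundy value g to g ⊕ X where X is the current total.
Heap A: target g' = 2⊕0 = 2, but every legal move changes the Grundy value (mex property), so 0 moves.
Heap B: target g' = 2⊕0 = 2, but every legal move changes the Grundy value (mex property), so 0 moves.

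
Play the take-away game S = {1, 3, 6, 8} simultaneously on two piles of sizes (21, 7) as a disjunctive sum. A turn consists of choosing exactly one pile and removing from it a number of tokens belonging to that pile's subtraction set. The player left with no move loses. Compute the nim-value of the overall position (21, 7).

All piles use S = {1, 3, 6, 8}:
G(0) = 0
G(1) = mex{0} = 1
G(2) = mex{1} = 0
G(3) = mex{0,0} = 1
G(4) = mex{1,1} = 0
G(5) = mex{0,0} = 1
G(6) = mex{1,1,0} = 2
G(7) = mex{2,0,1} = 3
G(8) = mex{3,1,0,0} = 2
G(9) = mex{2,2,1,1} = 0
G(10) = mex{0,3,0,0} = 1
G(11) = mex{1,2,1,1} = 0
G(12) = mex{0,0,2,0} = 1
G(13) = mex{1,1,3,1} = 0
G(14) = mex{0,0,2,2} = 1
G(15) = mex{1,1,0,3} = 2
G(16) = mex{2,0,1,2} = 3
G(17) = mex{3,1,0,0} = 2
G(18) = mex{2,2,1,1} = 0
G(19) = mex{0,3,0,0} = 1
G(20) = mex{1,2,1,1} = 0
G(21) = mex{0,0,2,0} = 1
Pile A: G(21) = 1.
Pile B: G(7) = 3.
Combined Grundy value = 1 ⊕ 3 = 2.

2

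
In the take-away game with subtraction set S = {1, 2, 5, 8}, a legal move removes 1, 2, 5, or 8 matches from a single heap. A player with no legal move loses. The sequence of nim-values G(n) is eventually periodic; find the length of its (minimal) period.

n :  0  1  2  3  4  5  6  7  8  9 10 11 12 13 14
G :  0  1  2  0  1  2  0  1  2  0  1  2  0  1  2
G(n+3) = G(n) holds for n = 0,…,7 (a full window of length max(S) = 8), so the sequence is purely periodic with period 3.

3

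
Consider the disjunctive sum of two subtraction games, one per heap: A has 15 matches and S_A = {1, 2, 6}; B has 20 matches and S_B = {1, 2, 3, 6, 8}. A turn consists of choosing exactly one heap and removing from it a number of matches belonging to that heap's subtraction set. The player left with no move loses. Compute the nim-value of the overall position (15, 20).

Heap A, S = {1, 2, 6}:
G(0) = 0
G(1) = mex{0} = 1
G(2) = mex{1,0} = 2
G(3) = mex{2,1} = 0
G(4) = mex{0,2} = 1
G(5) = mex{1,0} = 2
G(6) = mex{2,1,0} = 3
G(7) = mex{3,2,1} = 0
G(8) = mex{0,3,2} = 1
G(9) = mex{1,0,0} = 2
G(10) = mex{2,1,1} = 0
G(11) = mex{0,2,2} = 1
G(12) = mex{1,0,3} = 2
G(13) = mex{2,1,0} = 3
G(14) = mex{3,2,1} = 0
G(15) = mex{0,3,2} = 1
G_A(15) = 1.
Heap B, S = {1, 2, 3, 6, 8}:
n :  0  1  2  3  4  5  6  7  8  9 10 11 12 13 14 15 16 17 18 19 20
G :  0  1  2  3  0  1  2  3  4  0  1  2  3  0  1  2  3  4  0  1  2
G_B(20) = 2.
Combined Grundy value = 1 ⊕ 2 = 3.

3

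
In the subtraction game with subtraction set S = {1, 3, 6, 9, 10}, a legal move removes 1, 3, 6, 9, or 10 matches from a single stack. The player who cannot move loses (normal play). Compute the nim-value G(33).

1

G(0) = 0
G(1) = mex{0} = 1
G(2) = mex{1} = 0
G(3) = mex{0,0} = 1
G(4) = mex{1,1} = 0
G(5) = mex{0,0} = 1
G(6) = mex{1,1,0} = 2
G(7) = mex{2,0,1} = 3
G(8) = mex{3,1,0} = 2
G(9) = mex{2,2,1,0} = 3
G(10) = mex{3,3,0,1,0} = 2
G(11) = mex{2,2,1,0,1} = 3
G(12) = mex{3,3,2,1,0} = 4
G(13) = mex{4,2,3,0,1} = 5
G(14) = mex{5,3,2,1,0} = 4
G(15) = mex{4,4,3,2,1} = 0
G(16) = mex{0,5,2,3,2} = 1
G(17) = mex{1,4,3,2,3} = 0
G(18) = mex{0,0,4,3,2} = 1
G(19) = mex{1,1,5,2,3} = 0
G(20) = mex{0,0,4,3,2} = 1
G(21) = mex{1,1,0,4,3} = 2
G(22) = mex{2,0,1,5,4} = 3
G(23) = mex{3,1,0,4,5} = 2
G(24) = mex{2,2,1,0,4} = 3
G(25) = mex{3,3,0,1,0} = 2
G(26) = mex{2,2,1,0,1} = 3
G(27) = mex{3,3,2,1,0} = 4
G(28) = mex{4,2,3,0,1} = 5
G(29) = mex{5,3,2,1,0} = 4
G(30) = mex{4,4,3,2,1} = 0
G(31) = mex{0,5,2,3,2} = 1
G(32) = mex{1,4,3,2,3} = 0
G(33) = mex{0,0,4,3,2} = 1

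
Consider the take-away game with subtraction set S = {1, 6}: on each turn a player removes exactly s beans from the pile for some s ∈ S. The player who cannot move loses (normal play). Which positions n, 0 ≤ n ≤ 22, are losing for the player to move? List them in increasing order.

n :  0  1  2  3  4  5  6  7  8  9 10 11 12 13 14 15 16 17 18 19 20 21 22
G :  0  1  0  1  0  1  2  0  1  0  1  0  1  2  0  1  0  1  0  1  2  0  1
P-positions are exactly the n with G(n) = 0.

0, 2, 4, 7, 9, 11, 14, 16, 18, 21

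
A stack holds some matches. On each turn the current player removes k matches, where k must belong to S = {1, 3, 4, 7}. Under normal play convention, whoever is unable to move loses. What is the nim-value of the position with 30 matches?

2

n :  0  1  2  3  4  5  6  7  8  9 10 11 12 13 14 15 16 17 18 19 20 21 22 23 24 25 26 27 28 29 30
G :  0  1  0  1  2  3  2  3  0  1  0  1  2  3  2  3  0  1  0  1  2  3  2  3  0  1  0  1  2  3  2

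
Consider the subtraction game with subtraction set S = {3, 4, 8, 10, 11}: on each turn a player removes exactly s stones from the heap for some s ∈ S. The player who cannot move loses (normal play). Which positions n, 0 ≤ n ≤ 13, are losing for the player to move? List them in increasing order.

0, 1, 2, 7

G(0) = 0
G(1) = mex{} = 0
G(2) = mex{} = 0
G(3) = mex{0} = 1
G(4) = mex{0,0} = 1
G(5) = mex{0,0} = 1
G(6) = mex{1,0} = 2
G(7) = mex{1,1} = 0
G(8) = mex{1,1,0} = 2
G(9) = mex{2,1,0} = 3
G(10) = mex{0,2,0,0} = 1
G(11) = mex{2,0,1,0,0} = 3
G(12) = mex{3,2,1,0,0} = 4
G(13) = mex{1,3,1,1,0} = 2
P-positions are exactly the n with G(n) = 0.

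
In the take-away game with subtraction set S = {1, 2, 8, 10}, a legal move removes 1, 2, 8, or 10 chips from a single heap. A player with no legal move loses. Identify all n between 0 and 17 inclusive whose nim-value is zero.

0, 3, 6, 9, 12, 15

n :  0  1  2  3  4  5  6  7  8  9 10 11 12 13 14 15 16 17
G :  0  1  2  0  1  2  0  1  2  0  1  2  0  1  2  0  1  2
P-positions are exactly the n with G(n) = 0.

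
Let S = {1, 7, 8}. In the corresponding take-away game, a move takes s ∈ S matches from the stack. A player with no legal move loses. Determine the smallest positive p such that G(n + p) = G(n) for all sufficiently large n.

G(0) = 0
G(1) = mex{0} = 1
G(2) = mex{1} = 0
G(3) = mex{0} = 1
G(4) = mex{1} = 0
G(5) = mex{0} = 1
G(6) = mex{1} = 0
G(7) = mex{0,0} = 1
G(8) = mex{1,1,0} = 2
G(9) = mex{2,0,1} = 3
G(10) = mex{3,1,0} = 2
G(11) = mex{2,0,1} = 3
G(12) = mex{3,1,0} = 2
G(13) = mex{2,0,1} = 3
G(14) = mex{3,1,0} = 2
G(15) = mex{2,2,1} = 0
G(16) = mex{0,3,2} = 1
G(17) = mex{1,2,3} = 0
G(18) = mex{0,3,2} = 1
G(19) = mex{1,2,3} = 0
G(20) = mex{0,3,2} = 1
G(21) = mex{1,2,3} = 0
G(22) = mex{0,0,2} = 1
G(23) = mex{1,1,0} = 2
G(24) = mex{2,0,1} = 3
G(25) = mex{3,1,0} = 2
G(26) = mex{2,0,1} = 3
G(27) = mex{3,1,0} = 2
G(28) = mex{2,0,1} = 3
G(29) = mex{3,1,0} = 2
G(30) = mex{2,2,1} = 0
G(31) = mex{0,3,2} = 1
G(n+15) = G(n) holds for n = 0,…,7 (a full window of length max(S) = 8), so the sequence is purely periodic with period 15.

15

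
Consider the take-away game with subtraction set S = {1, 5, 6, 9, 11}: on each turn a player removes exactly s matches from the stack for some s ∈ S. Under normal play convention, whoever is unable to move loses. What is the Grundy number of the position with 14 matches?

0

n :  0  1  2  3  4  5  6  7  8  9 10 11 12 13 14
G :  0  1  0  1  0  1  2  3  2  3  2  3  0  1  0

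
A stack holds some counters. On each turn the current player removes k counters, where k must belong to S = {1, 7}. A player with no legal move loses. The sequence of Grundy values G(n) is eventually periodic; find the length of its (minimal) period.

G(0) = 0
G(1) = mex{0} = 1
G(2) = mex{1} = 0
G(3) = mex{0} = 1
G(4) = mex{1} = 0
G(5) = mex{0} = 1
G(6) = mex{1} = 0
G(7) = mex{0,0} = 1
G(8) = mex{1,1} = 0
G(9) = mex{0,0} = 1
G(10) = mex{1,1} = 0
G(11) = mex{0,0} = 1
G(12) = mex{1,1} = 0
G(13) = mex{0,0} = 1
G(14) = mex{1,1} = 0
G(n+2) = G(n) holds for n = 0,…,6 (a full window of length max(S) = 7), so the sequence is purely periodic with period 2.

2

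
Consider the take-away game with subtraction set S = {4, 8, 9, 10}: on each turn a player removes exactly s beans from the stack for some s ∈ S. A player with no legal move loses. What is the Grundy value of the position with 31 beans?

n :  0  1  2  3  4  5  6  7  8  9 10 11 12 13 14 15 16 17 18 19 20 21 22 23 24 25 26 27 28 29 30 31
G :  0  0  0  0  1  1  1  1  2  2  2  2  3  3  0  0  0  0  1  1  1  1  2  2  2  2  3  3  0  0  0  0

0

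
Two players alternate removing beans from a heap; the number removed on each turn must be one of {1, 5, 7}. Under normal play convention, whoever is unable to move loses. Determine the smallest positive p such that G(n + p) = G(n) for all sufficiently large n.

n :  0  1  2  3  4  5  6  7  8  9 10 11 12 13 14
G :  0  1  0  1  0  1  0  1  0  1  0  1  0  1  0
G(n+2) = G(n) holds for n = 0,…,6 (a full window of length max(S) = 7), so the sequence is purely periodic with period 2.

2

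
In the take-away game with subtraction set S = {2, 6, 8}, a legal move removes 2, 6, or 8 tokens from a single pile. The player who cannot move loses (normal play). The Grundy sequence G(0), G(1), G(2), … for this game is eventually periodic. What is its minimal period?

G(0) = 0
G(1) = mex{} = 0
G(2) = mex{0} = 1
G(3) = mex{0} = 1
G(4) = mex{1} = 0
G(5) = mex{1} = 0
G(6) = mex{0,0} = 1
G(7) = mex{0,0} = 1
G(8) = mex{1,1,0} = 2
G(9) = mex{1,1,0} = 2
G(10) = mex{2,0,1} = 3
G(11) = mex{2,0,1} = 3
G(12) = mex{3,1,0} = 2
G(13) = mex{3,1,0} = 2
G(14) = mex{2,2,1} = 0
G(15) = mex{2,2,1} = 0
G(16) = mex{0,3,2} = 1
G(17) = mex{0,3,2} = 1
G(18) = mex{1,2,3} = 0
G(19) = mex{1,2,3} = 0
G(20) = mex{0,0,2} = 1
G(21) = mex{0,0,2} = 1
G(22) = mex{1,1,0} = 2
G(23) = mex{1,1,0} = 2
G(24) = mex{2,0,1} = 3
G(25) = mex{2,0,1} = 3
G(26) = mex{3,1,0} = 2
G(27) = mex{3,1,0} = 2
G(28) = mex{2,2,1} = 0
G(29) = mex{2,2,1} = 0
G(n+14) = G(n) holds for n = 0,…,7 (a full window of length max(S) = 8), so the sequence is purely periodic with period 14.

14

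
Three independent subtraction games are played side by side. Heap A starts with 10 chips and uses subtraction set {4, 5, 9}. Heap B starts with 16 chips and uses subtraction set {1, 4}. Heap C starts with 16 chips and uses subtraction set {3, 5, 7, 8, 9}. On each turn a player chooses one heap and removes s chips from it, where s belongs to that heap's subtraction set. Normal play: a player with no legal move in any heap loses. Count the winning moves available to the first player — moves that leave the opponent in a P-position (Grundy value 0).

Heap A, S = {4, 5, 9}:
n :  0  1  2  3  4  5  6  7  8  9 10
G :  0  0  0  0  1  1  1  1  2  2  2
G_A(10) = 2.
Heap B, S = {1, 4}:
G(0) = 0
G(1) = mex{0} = 1
G(2) = mex{1} = 0
G(3) = mex{0} = 1
G(4) = mex{1,0} = 2
G(5) = mex{2,1} = 0
G(6) = mex{0,0} = 1
G(7) = mex{1,1} = 0
G(8) = mex{0,2} = 1
G(9) = mex{1,0} = 2
G(10) = mex{2,1} = 0
G(11) = mex{0,0} = 1
G(12) = mex{1,1} = 0
G(13) = mex{0,2} = 1
G(14) = mex{1,0} = 2
G(15) = mex{2,1} = 0
G(16) = mex{0,0} = 1
G_B(16) = 1.
Heap C, S = {3, 5, 7, 8, 9}:
n :  0  1  2  3  4  5  6  7  8  9 10 11 12 13 14 15 16
G :  0  0  0  1  1  1  2  2  2  3  3  3  0  0  0  1  1
G_C(16) = 1.
Combined Grundy value = 2 ⊕ 1 ⊕ 1 = 2.
A winning move leaves total XOR = 0, i.e. changes one component's Grundy value g to g ⊕ X where X is the current total.
Heap A: need g' = 2⊕2 = 0. Options: 10−4→G=1, 10−5→G=1, 10−9→G=0. Hits: 1.
Heap B: need g' = 1⊕2 = 3. Options: 16−1→G=0, 16−4→G=0. Hits: 0.
Heap C: need g' = 1⊕2 = 3. Options: 16−3→G=0, 16−5→G=3, 16−7→G=3, 16−8→G=2, 16−9→G=2. Hits: 2.

3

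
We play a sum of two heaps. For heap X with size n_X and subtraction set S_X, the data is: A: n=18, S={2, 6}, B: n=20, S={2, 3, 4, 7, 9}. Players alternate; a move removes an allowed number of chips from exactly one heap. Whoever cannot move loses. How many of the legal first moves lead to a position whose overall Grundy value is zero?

Heap A, S = {2, 6}:
n :  0  1  2  3  4  5  6  7  8  9 10 11 12 13 14 15 16 17 18
G :  0  0  1  1  0  0  1  1  0  0  1  1  0  0  1  1  0  0  1
G_A(18) = 1.
Heap B, S = {2, 3, 4, 7, 9}:
G(0) = 0
G(1) = mex{} = 0
G(2) = mex{0} = 1
G(3) = mex{0,0} = 1
G(4) = mex{1,0,0} = 2
G(5) = mex{1,1,0} = 2
G(6) = mex{2,1,1} = 0
G(7) = mex{2,2,1,0} = 3
G(8) = mex{0,2,2,0} = 1
G(9) = mex{3,0,2,1,0} = 4
G(10) = mex{1,3,0,1,0} = 2
G(11) = mex{4,1,3,2,1} = 0
G(12) = mex{2,4,1,2,1} = 0
G(13) = mex{0,2,4,0,2} = 1
G(14) = mex{0,0,2,3,2} = 1
G(15) = mex{1,0,0,1,0} = 2
G(16) = mex{1,1,0,4,3} = 2
G(17) = mex{2,1,1,2,1} = 0
G(18) = mex{2,2,1,0,4} = 3
G(19) = mex{0,2,2,0,2} = 1
G(20) = mex{3,0,2,1,0} = 4
G_B(20) = 4.
Combined Grundy value = 1 ⊕ 4 = 5.
A winning move leaves total XOR = 0, i.e. changes one component's Grundy value g to g ⊕ X where X is the current total.
Heap A: need g' = 1⊕5 = 4. Options: 18−2→G=0, 18−6→G=0. Hits: 0.
Heap B: need g' = 4⊕5 = 1. Options: 20−2→G=3, 20−3→G=0, 20−4→G=2, 20−7→G=1, 20−9→G=0. Hits: 1.

1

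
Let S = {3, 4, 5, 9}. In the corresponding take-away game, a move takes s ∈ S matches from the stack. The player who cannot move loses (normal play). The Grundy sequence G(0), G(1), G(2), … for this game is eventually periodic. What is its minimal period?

G(0) = 0
G(1) = mex{} = 0
G(2) = mex{} = 0
G(3) = mex{0} = 1
G(4) = mex{0,0} = 1
G(5) = mex{0,0,0} = 1
G(6) = mex{1,0,0} = 2
G(7) = mex{1,1,0} = 2
G(8) = mex{1,1,1} = 0
G(9) = mex{2,1,1,0} = 3
G(10) = mex{2,2,1,0} = 3
G(11) = mex{0,2,2,0} = 1
G(12) = mex{3,0,2,1} = 4
G(13) = mex{3,3,0,1} = 2
G(14) = mex{1,3,3,1} = 0
G(15) = mex{4,1,3,2} = 0
G(16) = mex{2,4,1,2} = 0
G(17) = mex{0,2,4,0} = 1
G(18) = mex{0,0,2,3} = 1
G(19) = mex{0,0,0,3} = 1
G(20) = mex{1,0,0,1} = 2
G(21) = mex{1,1,0,4} = 2
G(22) = mex{1,1,1,2} = 0
G(23) = mex{2,1,1,0} = 3
G(24) = mex{2,2,1,0} = 3
G(25) = mex{0,2,2,0} = 1
G(26) = mex{3,0,2,1} = 4
G(27) = mex{3,3,0,1} = 2
G(28) = mex{1,3,3,1} = 0
G(29) = mex{4,1,3,2} = 0
G(n+14) = G(n) holds for n = 0,…,8 (a full window of length max(S) = 9), so the sequence is purely periodic with period 14.

14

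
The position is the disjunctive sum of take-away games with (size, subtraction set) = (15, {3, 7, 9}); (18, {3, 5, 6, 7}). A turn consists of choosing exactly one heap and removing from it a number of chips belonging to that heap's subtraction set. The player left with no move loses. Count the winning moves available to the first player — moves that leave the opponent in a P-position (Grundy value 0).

Heap A, S = {3, 7, 9}:
G(0) = 0
G(1) = mex{} = 0
G(2) = mex{} = 0
G(3) = mex{0} = 1
G(4) = mex{0} = 1
G(5) = mex{0} = 1
G(6) = mex{1} = 0
G(7) = mex{1,0} = 2
G(8) = mex{1,0} = 2
G(9) = mex{0,0,0} = 1
G(10) = mex{2,1,0} = 3
G(11) = mex{2,1,0} = 3
G(12) = mex{1,1,1} = 0
G(13) = mex{3,0,1} = 2
G(14) = mex{3,2,1} = 0
G(15) = mex{0,2,0} = 1
G_A(15) = 1.
Heap B, S = {3, 5, 6, 7}:
n :  0  1  2  3  4  5  6  7  8  9 10 11 12 13 14 15 16 17 18
G :  0  0  0  1  1  1  2  2  2  3  0  0  0  1  1  1  2  2  2
G_B(18) = 2.
Combined Grundy value = 1 ⊕ 2 = 3.
A winning move leaves total XOR = 0, i.e. changes one component's Grundy value g to g ⊕ X where X is the current total.
Heap A: need g' = 1⊕3 = 2. Options: 15−3→G=0, 15−7→G=2, 15−9→G=0. Hits: 1.
Heap B: need g' = 2⊕3 = 1. Options: 18−3→G=1, 18−5→G=1, 18−6→G=0, 18−7→G=0. Hits: 2.

3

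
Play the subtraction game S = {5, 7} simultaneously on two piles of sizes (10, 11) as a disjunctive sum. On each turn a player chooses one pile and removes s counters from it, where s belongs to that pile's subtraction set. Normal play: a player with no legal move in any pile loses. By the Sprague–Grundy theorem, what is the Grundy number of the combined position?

All piles use S = {5, 7}:
n :  0  1  2  3  4  5  6  7  8  9 10 11
G :  0  0  0  0  0  1  1  1  1  1  2  2
Pile A: G(10) = 2.
Pile B: G(11) = 2.
Combined Grundy value = 2 ⊕ 2 = 0.

0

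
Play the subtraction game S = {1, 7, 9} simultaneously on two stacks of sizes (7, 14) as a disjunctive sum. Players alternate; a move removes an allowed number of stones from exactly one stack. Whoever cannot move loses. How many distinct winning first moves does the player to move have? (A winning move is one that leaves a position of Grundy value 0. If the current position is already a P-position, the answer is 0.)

5

All stacks use S = {1, 7, 9}:
G(0) = 0
G(1) = mex{0} = 1
G(2) = mex{1} = 0
G(3) = mex{0} = 1
G(4) = mex{1} = 0
G(5) = mex{0} = 1
G(6) = mex{1} = 0
G(7) = mex{0,0} = 1
G(8) = mex{1,1} = 0
G(9) = mex{0,0,0} = 1
G(10) = mex{1,1,1} = 0
G(11) = mex{0,0,0} = 1
G(12) = mex{1,1,1} = 0
G(13) = mex{0,0,0} = 1
G(14) = mex{1,1,1} = 0
Stack A: G(7) = 1.
Stack B: G(14) = 0.
Combined Grundy value = 1 ⊕ 0 = 1.
A winning move leaves total XOR = 0, i.e. changes one component's Grundy value g to g ⊕ X where X is the current total.
Stack A: need g' = 1⊕1 = 0. Options: 7−1→G=0, 7−7→G=0. Hits: 2.
Stack B: need g' = 0⊕1 = 1. Options: 14−1→G=1, 14−7→G=1, 14−9→G=1. Hits: 3.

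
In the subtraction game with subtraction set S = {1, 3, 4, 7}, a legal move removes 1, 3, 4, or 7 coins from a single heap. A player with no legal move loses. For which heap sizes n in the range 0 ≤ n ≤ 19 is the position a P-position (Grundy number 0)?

0, 2, 8, 10, 16, 18

G(0) = 0
G(1) = mex{0} = 1
G(2) = mex{1} = 0
G(3) = mex{0,0} = 1
G(4) = mex{1,1,0} = 2
G(5) = mex{2,0,1} = 3
G(6) = mex{3,1,0} = 2
G(7) = mex{2,2,1,0} = 3
G(8) = mex{3,3,2,1} = 0
G(9) = mex{0,2,3,0} = 1
G(10) = mex{1,3,2,1} = 0
G(11) = mex{0,0,3,2} = 1
G(12) = mex{1,1,0,3} = 2
G(13) = mex{2,0,1,2} = 3
G(14) = mex{3,1,0,3} = 2
G(15) = mex{2,2,1,0} = 3
G(16) = mex{3,3,2,1} = 0
G(17) = mex{0,2,3,0} = 1
G(18) = mex{1,3,2,1} = 0
G(19) = mex{0,0,3,2} = 1
P-positions are exactly the n with G(n) = 0.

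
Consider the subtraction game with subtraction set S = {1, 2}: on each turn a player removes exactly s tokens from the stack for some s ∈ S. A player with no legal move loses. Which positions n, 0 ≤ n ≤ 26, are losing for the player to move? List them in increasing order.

0, 3, 6, 9, 12, 15, 18, 21, 24

G(0) = 0
G(1) = mex{0} = 1
G(2) = mex{1,0} = 2
G(3) = mex{2,1} = 0
G(4) = mex{0,2} = 1
G(5) = mex{1,0} = 2
G(6) = mex{2,1} = 0
G(7) = mex{0,2} = 1
G(8) = mex{1,0} = 2
G(9) = mex{2,1} = 0
G(10) = mex{0,2} = 1
G(11) = mex{1,0} = 2
G(12) = mex{2,1} = 0
G(13) = mex{0,2} = 1
G(14) = mex{1,0} = 2
G(15) = mex{2,1} = 0
G(16) = mex{0,2} = 1
G(17) = mex{1,0} = 2
G(18) = mex{2,1} = 0
G(19) = mex{0,2} = 1
G(20) = mex{1,0} = 2
G(21) = mex{2,1} = 0
G(22) = mex{0,2} = 1
G(23) = mex{1,0} = 2
G(24) = mex{2,1} = 0
G(25) = mex{0,2} = 1
G(26) = mex{1,0} = 2
P-positions are exactly the n with G(n) = 0.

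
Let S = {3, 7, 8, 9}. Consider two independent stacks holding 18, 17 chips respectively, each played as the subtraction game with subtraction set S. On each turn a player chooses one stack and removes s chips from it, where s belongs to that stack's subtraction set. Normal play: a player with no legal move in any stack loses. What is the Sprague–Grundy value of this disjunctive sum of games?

All stacks use S = {3, 7, 8, 9}:
n :  0  1  2  3  4  5  6  7  8  9 10 11 12 13 14 15 16 17 18
G :  0  0  0  1  1  1  0  2  2  1  3  3  0  2  4  1  0  0  0
Stack A: G(18) = 0.
Stack B: G(17) = 0.
Combined Grundy value = 0 ⊕ 0 = 0.

0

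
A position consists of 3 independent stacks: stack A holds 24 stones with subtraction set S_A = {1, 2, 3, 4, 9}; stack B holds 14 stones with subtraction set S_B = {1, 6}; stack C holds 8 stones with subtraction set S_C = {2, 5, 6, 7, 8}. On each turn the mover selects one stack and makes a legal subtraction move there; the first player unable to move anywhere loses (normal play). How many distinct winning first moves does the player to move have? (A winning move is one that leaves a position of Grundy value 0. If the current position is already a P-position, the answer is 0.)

1

Stack A, S = {1, 2, 3, 4, 9}:
n :  0  1  2  3  4  5  6  7  8  9 10 11 12 13 14 15 16 17 18 19 20 21 22 23 24
G :  0  1  2  3  4  0  1  2  3  4  0  1  2  3  4  0  1  2  3  4  0  1  2  3  4
G_A(24) = 4.
Stack B, S = {1, 6}:
n :  0  1  2  3  4  5  6  7  8  9 10 11 12 13 14
G :  0  1  0  1  0  1  2  0  1  0  1  0  1  2  0
G_B(14) = 0.
Stack C, S = {2, 5, 6, 7, 8}:
G(0) = 0
G(1) = mex{} = 0
G(2) = mex{0} = 1
G(3) = mex{0} = 1
G(4) = mex{1} = 0
G(5) = mex{1,0} = 2
G(6) = mex{0,0,0} = 1
G(7) = mex{2,1,0,0} = 3
G(8) = mex{1,1,1,0,0} = 2
G_C(8) = 2.
Combined Grundy value = 4 ⊕ 0 ⊕ 2 = 6.
A winning move leaves total XOR = 0, i.e. changes one component's Grundy value g to g ⊕ X where X is the current total.
Stack A: need g' = 4⊕6 = 2. Options: 24−1→G=3, 24−2→G=2, 24−3→G=1, 24−4→G=0, 24−9→G=0. Hits: 1.
Stack B: need g' = 0⊕6 = 6. Options: 14−1→G=2, 14−6→G=1. Hits: 0.
Stack C: need g' = 2⊕6 = 4. Options: 8−2→G=1, 8−5→G=1, 8−6→G=1, 8−7→G=0, 8−8→G=0. Hits: 0.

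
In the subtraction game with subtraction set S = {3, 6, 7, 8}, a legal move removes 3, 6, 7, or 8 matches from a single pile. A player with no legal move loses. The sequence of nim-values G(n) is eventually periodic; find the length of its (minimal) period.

11

G(0) = 0
G(1) = mex{} = 0
G(2) = mex{} = 0
G(3) = mex{0} = 1
G(4) = mex{0} = 1
G(5) = mex{0} = 1
G(6) = mex{1,0} = 2
G(7) = mex{1,0,0} = 2
G(8) = mex{1,0,0,0} = 2
G(9) = mex{2,1,0,0} = 3
G(10) = mex{2,1,1,0} = 3
G(11) = mex{2,1,1,1} = 0
G(12) = mex{3,2,1,1} = 0
G(13) = mex{3,2,2,1} = 0
G(14) = mex{0,2,2,2} = 1
G(15) = mex{0,3,2,2} = 1
G(16) = mex{0,3,3,2} = 1
G(17) = mex{1,0,3,3} = 2
G(18) = mex{1,0,0,3} = 2
G(19) = mex{1,0,0,0} = 2
G(20) = mex{2,1,0,0} = 3
G(21) = mex{2,1,1,0} = 3
G(22) = mex{2,1,1,1} = 0
G(23) = mex{3,2,1,1} = 0
G(n+11) = G(n) holds for n = 0,…,7 (a full window of length max(S) = 8), so the sequence is purely periodic with period 11.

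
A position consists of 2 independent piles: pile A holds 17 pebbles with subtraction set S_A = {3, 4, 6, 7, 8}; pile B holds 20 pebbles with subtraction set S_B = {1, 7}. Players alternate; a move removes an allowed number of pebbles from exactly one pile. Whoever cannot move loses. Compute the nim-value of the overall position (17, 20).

Pile A, S = {3, 4, 6, 7, 8}:
G(0) = 0
G(1) = mex{} = 0
G(2) = mex{} = 0
G(3) = mex{0} = 1
G(4) = mex{0,0} = 1
G(5) = mex{0,0} = 1
G(6) = mex{1,0,0} = 2
G(7) = mex{1,1,0,0} = 2
G(8) = mex{1,1,0,0,0} = 2
G(9) = mex{2,1,1,0,0} = 3
G(10) = mex{2,2,1,1,0} = 3
G(11) = mex{2,2,1,1,1} = 0
G(12) = mex{3,2,2,1,1} = 0
G(13) = mex{3,3,2,2,1} = 0
G(14) = mex{0,3,2,2,2} = 1
G(15) = mex{0,0,3,2,2} = 1
G(16) = mex{0,0,3,3,2} = 1
G(17) = mex{1,0,0,3,3} = 2
G_A(17) = 2.
Pile B, S = {1, 7}:
n :  0  1  2  3  4  5  6  7  8  9 10 11 12 13 14 15 16 17 18 19 20
G :  0  1  0  1  0  1  0  1  0  1  0  1  0  1  0  1  0  1  0  1  0
G_B(20) = 0.
Combined Grundy value = 2 ⊕ 0 = 2.

2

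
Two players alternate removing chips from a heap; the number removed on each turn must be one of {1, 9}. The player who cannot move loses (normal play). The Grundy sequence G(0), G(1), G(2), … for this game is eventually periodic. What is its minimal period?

n :  0  1  2  3  4  5  6  7  8  9 10 11 12 13 14
G :  0  1  0  1  0  1  0  1  0  1  0  1  0  1  0
G(n+2) = G(n) holds for n = 0,…,8 (a full window of length max(S) = 9), so the sequence is purely periodic with period 2.

2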